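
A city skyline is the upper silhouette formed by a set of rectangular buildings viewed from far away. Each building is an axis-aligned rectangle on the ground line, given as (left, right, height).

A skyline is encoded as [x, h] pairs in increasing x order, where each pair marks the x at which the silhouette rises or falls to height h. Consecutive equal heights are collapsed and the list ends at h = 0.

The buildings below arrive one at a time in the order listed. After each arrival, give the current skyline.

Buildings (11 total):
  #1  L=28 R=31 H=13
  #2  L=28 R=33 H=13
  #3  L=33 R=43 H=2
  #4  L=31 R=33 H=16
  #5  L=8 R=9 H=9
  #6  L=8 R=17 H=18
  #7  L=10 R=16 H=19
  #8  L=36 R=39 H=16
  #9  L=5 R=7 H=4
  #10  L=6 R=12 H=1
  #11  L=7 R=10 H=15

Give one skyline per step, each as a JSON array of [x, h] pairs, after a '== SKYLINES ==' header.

== SKYLINES ==
[[28,13],[31,0]]
[[28,13],[33,0]]
[[28,13],[33,2],[43,0]]
[[28,13],[31,16],[33,2],[43,0]]
[[8,9],[9,0],[28,13],[31,16],[33,2],[43,0]]
[[8,18],[17,0],[28,13],[31,16],[33,2],[43,0]]
[[8,18],[10,19],[16,18],[17,0],[28,13],[31,16],[33,2],[43,0]]
[[8,18],[10,19],[16,18],[17,0],[28,13],[31,16],[33,2],[36,16],[39,2],[43,0]]
[[5,4],[7,0],[8,18],[10,19],[16,18],[17,0],[28,13],[31,16],[33,2],[36,16],[39,2],[43,0]]
[[5,4],[7,1],[8,18],[10,19],[16,18],[17,0],[28,13],[31,16],[33,2],[36,16],[39,2],[43,0]]
[[5,4],[7,15],[8,18],[10,19],[16,18],[17,0],[28,13],[31,16],[33,2],[36,16],[39,2],[43,0]]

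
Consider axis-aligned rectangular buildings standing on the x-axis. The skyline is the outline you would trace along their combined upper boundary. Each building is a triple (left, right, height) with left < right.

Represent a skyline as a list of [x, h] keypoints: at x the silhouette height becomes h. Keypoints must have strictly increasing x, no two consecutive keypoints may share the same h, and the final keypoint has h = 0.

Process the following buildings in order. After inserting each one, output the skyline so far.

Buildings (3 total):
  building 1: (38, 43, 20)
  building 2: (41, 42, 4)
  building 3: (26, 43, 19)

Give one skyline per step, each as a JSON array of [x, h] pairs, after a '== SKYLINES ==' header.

== SKYLINES ==
[[38,20],[43,0]]
[[38,20],[43,0]]
[[26,19],[38,20],[43,0]]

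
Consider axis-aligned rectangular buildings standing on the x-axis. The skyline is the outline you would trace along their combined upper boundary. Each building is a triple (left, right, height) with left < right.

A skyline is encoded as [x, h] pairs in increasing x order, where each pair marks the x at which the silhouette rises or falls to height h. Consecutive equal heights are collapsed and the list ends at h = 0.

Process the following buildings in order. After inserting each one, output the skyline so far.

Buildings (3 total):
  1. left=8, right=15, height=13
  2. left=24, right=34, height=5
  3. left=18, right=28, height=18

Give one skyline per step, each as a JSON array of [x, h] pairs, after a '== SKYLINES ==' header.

== SKYLINES ==
[[8,13],[15,0]]
[[8,13],[15,0],[24,5],[34,0]]
[[8,13],[15,0],[18,18],[28,5],[34,0]]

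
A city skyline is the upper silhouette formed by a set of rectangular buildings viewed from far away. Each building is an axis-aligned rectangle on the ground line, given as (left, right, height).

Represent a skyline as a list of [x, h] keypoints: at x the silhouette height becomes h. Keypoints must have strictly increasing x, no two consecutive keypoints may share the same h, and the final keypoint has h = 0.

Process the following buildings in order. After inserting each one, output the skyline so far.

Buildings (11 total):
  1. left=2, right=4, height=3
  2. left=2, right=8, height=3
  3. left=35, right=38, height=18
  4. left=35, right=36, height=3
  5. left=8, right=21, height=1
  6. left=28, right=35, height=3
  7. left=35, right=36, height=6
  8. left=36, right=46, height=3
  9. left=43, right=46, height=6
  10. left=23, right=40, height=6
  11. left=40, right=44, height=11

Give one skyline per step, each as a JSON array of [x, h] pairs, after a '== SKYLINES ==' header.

== SKYLINES ==
[[2,3],[4,0]]
[[2,3],[8,0]]
[[2,3],[8,0],[35,18],[38,0]]
[[2,3],[8,0],[35,18],[38,0]]
[[2,3],[8,1],[21,0],[35,18],[38,0]]
[[2,3],[8,1],[21,0],[28,3],[35,18],[38,0]]
[[2,3],[8,1],[21,0],[28,3],[35,18],[38,0]]
[[2,3],[8,1],[21,0],[28,3],[35,18],[38,3],[46,0]]
[[2,3],[8,1],[21,0],[28,3],[35,18],[38,3],[43,6],[46,0]]
[[2,3],[8,1],[21,0],[23,6],[35,18],[38,6],[40,3],[43,6],[46,0]]
[[2,3],[8,1],[21,0],[23,6],[35,18],[38,6],[40,11],[44,6],[46,0]]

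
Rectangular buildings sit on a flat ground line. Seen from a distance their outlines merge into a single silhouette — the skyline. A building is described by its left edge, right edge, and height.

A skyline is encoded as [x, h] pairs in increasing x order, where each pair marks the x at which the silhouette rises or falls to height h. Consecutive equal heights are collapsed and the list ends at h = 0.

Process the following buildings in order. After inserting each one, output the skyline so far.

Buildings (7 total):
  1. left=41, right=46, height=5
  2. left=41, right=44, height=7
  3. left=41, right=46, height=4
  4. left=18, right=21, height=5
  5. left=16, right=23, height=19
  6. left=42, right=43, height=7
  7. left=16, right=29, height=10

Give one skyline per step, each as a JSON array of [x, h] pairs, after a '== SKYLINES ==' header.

== SKYLINES ==
[[41,5],[46,0]]
[[41,7],[44,5],[46,0]]
[[41,7],[44,5],[46,0]]
[[18,5],[21,0],[41,7],[44,5],[46,0]]
[[16,19],[23,0],[41,7],[44,5],[46,0]]
[[16,19],[23,0],[41,7],[44,5],[46,0]]
[[16,19],[23,10],[29,0],[41,7],[44,5],[46,0]]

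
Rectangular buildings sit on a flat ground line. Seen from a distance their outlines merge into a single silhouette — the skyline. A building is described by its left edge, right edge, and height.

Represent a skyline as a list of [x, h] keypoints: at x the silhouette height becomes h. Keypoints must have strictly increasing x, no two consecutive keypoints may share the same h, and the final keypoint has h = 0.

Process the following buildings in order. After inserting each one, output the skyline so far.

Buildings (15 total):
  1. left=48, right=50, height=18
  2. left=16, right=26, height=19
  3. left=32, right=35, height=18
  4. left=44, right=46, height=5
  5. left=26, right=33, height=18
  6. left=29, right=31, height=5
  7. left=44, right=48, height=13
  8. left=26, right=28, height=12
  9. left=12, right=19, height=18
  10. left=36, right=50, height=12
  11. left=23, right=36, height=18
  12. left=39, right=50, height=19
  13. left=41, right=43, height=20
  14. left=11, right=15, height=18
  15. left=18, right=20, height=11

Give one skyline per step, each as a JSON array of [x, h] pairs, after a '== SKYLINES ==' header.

== SKYLINES ==
[[48,18],[50,0]]
[[16,19],[26,0],[48,18],[50,0]]
[[16,19],[26,0],[32,18],[35,0],[48,18],[50,0]]
[[16,19],[26,0],[32,18],[35,0],[44,5],[46,0],[48,18],[50,0]]
[[16,19],[26,18],[35,0],[44,5],[46,0],[48,18],[50,0]]
[[16,19],[26,18],[35,0],[44,5],[46,0],[48,18],[50,0]]
[[16,19],[26,18],[35,0],[44,13],[48,18],[50,0]]
[[16,19],[26,18],[35,0],[44,13],[48,18],[50,0]]
[[12,18],[16,19],[26,18],[35,0],[44,13],[48,18],[50,0]]
[[12,18],[16,19],[26,18],[35,0],[36,12],[44,13],[48,18],[50,0]]
[[12,18],[16,19],[26,18],[36,12],[44,13],[48,18],[50,0]]
[[12,18],[16,19],[26,18],[36,12],[39,19],[50,0]]
[[12,18],[16,19],[26,18],[36,12],[39,19],[41,20],[43,19],[50,0]]
[[11,18],[16,19],[26,18],[36,12],[39,19],[41,20],[43,19],[50,0]]
[[11,18],[16,19],[26,18],[36,12],[39,19],[41,20],[43,19],[50,0]]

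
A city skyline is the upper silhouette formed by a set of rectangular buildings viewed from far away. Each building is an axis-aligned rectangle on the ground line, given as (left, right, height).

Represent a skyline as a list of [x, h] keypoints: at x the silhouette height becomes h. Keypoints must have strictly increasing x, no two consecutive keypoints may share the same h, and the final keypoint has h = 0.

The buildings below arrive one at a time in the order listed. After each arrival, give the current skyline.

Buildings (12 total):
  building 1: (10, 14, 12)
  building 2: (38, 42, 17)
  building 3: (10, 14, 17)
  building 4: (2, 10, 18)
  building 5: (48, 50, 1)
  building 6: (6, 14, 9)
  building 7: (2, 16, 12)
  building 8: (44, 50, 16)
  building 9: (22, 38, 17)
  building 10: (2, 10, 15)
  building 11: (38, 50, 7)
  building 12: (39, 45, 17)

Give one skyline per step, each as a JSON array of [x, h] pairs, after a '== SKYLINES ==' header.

== SKYLINES ==
[[10,12],[14,0]]
[[10,12],[14,0],[38,17],[42,0]]
[[10,17],[14,0],[38,17],[42,0]]
[[2,18],[10,17],[14,0],[38,17],[42,0]]
[[2,18],[10,17],[14,0],[38,17],[42,0],[48,1],[50,0]]
[[2,18],[10,17],[14,0],[38,17],[42,0],[48,1],[50,0]]
[[2,18],[10,17],[14,12],[16,0],[38,17],[42,0],[48,1],[50,0]]
[[2,18],[10,17],[14,12],[16,0],[38,17],[42,0],[44,16],[50,0]]
[[2,18],[10,17],[14,12],[16,0],[22,17],[42,0],[44,16],[50,0]]
[[2,18],[10,17],[14,12],[16,0],[22,17],[42,0],[44,16],[50,0]]
[[2,18],[10,17],[14,12],[16,0],[22,17],[42,7],[44,16],[50,0]]
[[2,18],[10,17],[14,12],[16,0],[22,17],[45,16],[50,0]]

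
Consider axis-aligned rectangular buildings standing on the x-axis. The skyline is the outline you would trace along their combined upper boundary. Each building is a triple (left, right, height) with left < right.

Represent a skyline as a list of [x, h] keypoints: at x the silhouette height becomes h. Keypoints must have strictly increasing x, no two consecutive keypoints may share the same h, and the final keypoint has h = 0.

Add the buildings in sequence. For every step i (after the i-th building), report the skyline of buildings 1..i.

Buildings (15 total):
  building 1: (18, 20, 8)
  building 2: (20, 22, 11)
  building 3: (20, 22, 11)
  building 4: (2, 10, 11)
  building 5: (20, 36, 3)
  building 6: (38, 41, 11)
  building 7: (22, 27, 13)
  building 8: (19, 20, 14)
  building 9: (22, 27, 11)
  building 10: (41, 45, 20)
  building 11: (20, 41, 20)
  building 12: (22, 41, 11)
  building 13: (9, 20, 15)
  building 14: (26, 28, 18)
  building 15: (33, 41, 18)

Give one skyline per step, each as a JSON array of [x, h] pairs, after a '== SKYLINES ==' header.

== SKYLINES ==
[[18,8],[20,0]]
[[18,8],[20,11],[22,0]]
[[18,8],[20,11],[22,0]]
[[2,11],[10,0],[18,8],[20,11],[22,0]]
[[2,11],[10,0],[18,8],[20,11],[22,3],[36,0]]
[[2,11],[10,0],[18,8],[20,11],[22,3],[36,0],[38,11],[41,0]]
[[2,11],[10,0],[18,8],[20,11],[22,13],[27,3],[36,0],[38,11],[41,0]]
[[2,11],[10,0],[18,8],[19,14],[20,11],[22,13],[27,3],[36,0],[38,11],[41,0]]
[[2,11],[10,0],[18,8],[19,14],[20,11],[22,13],[27,3],[36,0],[38,11],[41,0]]
[[2,11],[10,0],[18,8],[19,14],[20,11],[22,13],[27,3],[36,0],[38,11],[41,20],[45,0]]
[[2,11],[10,0],[18,8],[19,14],[20,20],[45,0]]
[[2,11],[10,0],[18,8],[19,14],[20,20],[45,0]]
[[2,11],[9,15],[20,20],[45,0]]
[[2,11],[9,15],[20,20],[45,0]]
[[2,11],[9,15],[20,20],[45,0]]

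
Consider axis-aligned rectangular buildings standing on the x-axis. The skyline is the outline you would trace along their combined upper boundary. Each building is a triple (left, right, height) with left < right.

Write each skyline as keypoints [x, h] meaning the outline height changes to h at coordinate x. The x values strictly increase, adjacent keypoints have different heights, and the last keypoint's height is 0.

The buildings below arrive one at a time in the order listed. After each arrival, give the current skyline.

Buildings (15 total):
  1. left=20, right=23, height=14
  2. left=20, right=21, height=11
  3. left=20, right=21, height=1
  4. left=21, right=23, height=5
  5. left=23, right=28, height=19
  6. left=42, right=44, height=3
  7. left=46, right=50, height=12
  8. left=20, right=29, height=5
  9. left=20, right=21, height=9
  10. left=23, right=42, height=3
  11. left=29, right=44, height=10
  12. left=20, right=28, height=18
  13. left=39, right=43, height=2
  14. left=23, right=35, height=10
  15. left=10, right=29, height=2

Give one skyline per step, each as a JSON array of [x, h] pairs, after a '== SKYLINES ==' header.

== SKYLINES ==
[[20,14],[23,0]]
[[20,14],[23,0]]
[[20,14],[23,0]]
[[20,14],[23,0]]
[[20,14],[23,19],[28,0]]
[[20,14],[23,19],[28,0],[42,3],[44,0]]
[[20,14],[23,19],[28,0],[42,3],[44,0],[46,12],[50,0]]
[[20,14],[23,19],[28,5],[29,0],[42,3],[44,0],[46,12],[50,0]]
[[20,14],[23,19],[28,5],[29,0],[42,3],[44,0],[46,12],[50,0]]
[[20,14],[23,19],[28,5],[29,3],[44,0],[46,12],[50,0]]
[[20,14],[23,19],[28,5],[29,10],[44,0],[46,12],[50,0]]
[[20,18],[23,19],[28,5],[29,10],[44,0],[46,12],[50,0]]
[[20,18],[23,19],[28,5],[29,10],[44,0],[46,12],[50,0]]
[[20,18],[23,19],[28,10],[44,0],[46,12],[50,0]]
[[10,2],[20,18],[23,19],[28,10],[44,0],[46,12],[50,0]]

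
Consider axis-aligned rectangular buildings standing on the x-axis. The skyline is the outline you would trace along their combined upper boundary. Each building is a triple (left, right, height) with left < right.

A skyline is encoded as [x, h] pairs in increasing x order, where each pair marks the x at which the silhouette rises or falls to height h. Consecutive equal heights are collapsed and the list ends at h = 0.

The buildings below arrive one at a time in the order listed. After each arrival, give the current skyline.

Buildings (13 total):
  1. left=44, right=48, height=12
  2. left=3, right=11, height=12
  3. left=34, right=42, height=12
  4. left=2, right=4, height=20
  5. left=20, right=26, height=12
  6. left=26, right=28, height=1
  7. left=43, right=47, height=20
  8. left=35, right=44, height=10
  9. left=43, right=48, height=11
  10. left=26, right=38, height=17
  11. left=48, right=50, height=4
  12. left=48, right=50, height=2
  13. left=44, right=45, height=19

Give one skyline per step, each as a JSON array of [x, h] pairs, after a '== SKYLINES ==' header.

== SKYLINES ==
[[44,12],[48,0]]
[[3,12],[11,0],[44,12],[48,0]]
[[3,12],[11,0],[34,12],[42,0],[44,12],[48,0]]
[[2,20],[4,12],[11,0],[34,12],[42,0],[44,12],[48,0]]
[[2,20],[4,12],[11,0],[20,12],[26,0],[34,12],[42,0],[44,12],[48,0]]
[[2,20],[4,12],[11,0],[20,12],[26,1],[28,0],[34,12],[42,0],[44,12],[48,0]]
[[2,20],[4,12],[11,0],[20,12],[26,1],[28,0],[34,12],[42,0],[43,20],[47,12],[48,0]]
[[2,20],[4,12],[11,0],[20,12],[26,1],[28,0],[34,12],[42,10],[43,20],[47,12],[48,0]]
[[2,20],[4,12],[11,0],[20,12],[26,1],[28,0],[34,12],[42,10],[43,20],[47,12],[48,0]]
[[2,20],[4,12],[11,0],[20,12],[26,17],[38,12],[42,10],[43,20],[47,12],[48,0]]
[[2,20],[4,12],[11,0],[20,12],[26,17],[38,12],[42,10],[43,20],[47,12],[48,4],[50,0]]
[[2,20],[4,12],[11,0],[20,12],[26,17],[38,12],[42,10],[43,20],[47,12],[48,4],[50,0]]
[[2,20],[4,12],[11,0],[20,12],[26,17],[38,12],[42,10],[43,20],[47,12],[48,4],[50,0]]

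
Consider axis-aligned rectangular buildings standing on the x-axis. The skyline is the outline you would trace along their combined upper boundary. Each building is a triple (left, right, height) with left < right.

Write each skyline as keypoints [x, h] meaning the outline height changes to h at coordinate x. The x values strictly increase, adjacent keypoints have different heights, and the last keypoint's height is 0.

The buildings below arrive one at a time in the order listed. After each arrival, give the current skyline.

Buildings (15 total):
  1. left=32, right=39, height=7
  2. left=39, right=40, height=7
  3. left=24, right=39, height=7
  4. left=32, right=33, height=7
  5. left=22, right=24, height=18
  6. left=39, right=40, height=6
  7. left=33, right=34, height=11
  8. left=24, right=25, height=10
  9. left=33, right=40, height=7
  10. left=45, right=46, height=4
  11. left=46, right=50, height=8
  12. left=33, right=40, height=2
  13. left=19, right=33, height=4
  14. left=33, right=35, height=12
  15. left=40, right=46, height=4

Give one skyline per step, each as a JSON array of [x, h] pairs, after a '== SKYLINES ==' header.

== SKYLINES ==
[[32,7],[39,0]]
[[32,7],[40,0]]
[[24,7],[40,0]]
[[24,7],[40,0]]
[[22,18],[24,7],[40,0]]
[[22,18],[24,7],[40,0]]
[[22,18],[24,7],[33,11],[34,7],[40,0]]
[[22,18],[24,10],[25,7],[33,11],[34,7],[40,0]]
[[22,18],[24,10],[25,7],[33,11],[34,7],[40,0]]
[[22,18],[24,10],[25,7],[33,11],[34,7],[40,0],[45,4],[46,0]]
[[22,18],[24,10],[25,7],[33,11],[34,7],[40,0],[45,4],[46,8],[50,0]]
[[22,18],[24,10],[25,7],[33,11],[34,7],[40,0],[45,4],[46,8],[50,0]]
[[19,4],[22,18],[24,10],[25,7],[33,11],[34,7],[40,0],[45,4],[46,8],[50,0]]
[[19,4],[22,18],[24,10],[25,7],[33,12],[35,7],[40,0],[45,4],[46,8],[50,0]]
[[19,4],[22,18],[24,10],[25,7],[33,12],[35,7],[40,4],[46,8],[50,0]]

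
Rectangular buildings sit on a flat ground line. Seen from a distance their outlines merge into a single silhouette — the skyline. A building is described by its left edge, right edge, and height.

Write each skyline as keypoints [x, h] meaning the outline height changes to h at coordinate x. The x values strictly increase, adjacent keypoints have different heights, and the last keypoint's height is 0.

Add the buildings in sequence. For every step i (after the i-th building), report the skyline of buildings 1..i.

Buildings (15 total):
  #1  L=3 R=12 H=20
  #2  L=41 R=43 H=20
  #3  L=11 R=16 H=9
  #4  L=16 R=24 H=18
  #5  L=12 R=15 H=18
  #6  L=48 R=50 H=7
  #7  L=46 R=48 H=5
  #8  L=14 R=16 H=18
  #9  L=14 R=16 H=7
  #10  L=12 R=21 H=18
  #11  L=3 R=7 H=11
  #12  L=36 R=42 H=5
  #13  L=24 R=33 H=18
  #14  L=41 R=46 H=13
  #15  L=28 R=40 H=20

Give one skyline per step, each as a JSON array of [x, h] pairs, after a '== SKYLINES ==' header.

== SKYLINES ==
[[3,20],[12,0]]
[[3,20],[12,0],[41,20],[43,0]]
[[3,20],[12,9],[16,0],[41,20],[43,0]]
[[3,20],[12,9],[16,18],[24,0],[41,20],[43,0]]
[[3,20],[12,18],[15,9],[16,18],[24,0],[41,20],[43,0]]
[[3,20],[12,18],[15,9],[16,18],[24,0],[41,20],[43,0],[48,7],[50,0]]
[[3,20],[12,18],[15,9],[16,18],[24,0],[41,20],[43,0],[46,5],[48,7],[50,0]]
[[3,20],[12,18],[24,0],[41,20],[43,0],[46,5],[48,7],[50,0]]
[[3,20],[12,18],[24,0],[41,20],[43,0],[46,5],[48,7],[50,0]]
[[3,20],[12,18],[24,0],[41,20],[43,0],[46,5],[48,7],[50,0]]
[[3,20],[12,18],[24,0],[41,20],[43,0],[46,5],[48,7],[50,0]]
[[3,20],[12,18],[24,0],[36,5],[41,20],[43,0],[46,5],[48,7],[50,0]]
[[3,20],[12,18],[33,0],[36,5],[41,20],[43,0],[46,5],[48,7],[50,0]]
[[3,20],[12,18],[33,0],[36,5],[41,20],[43,13],[46,5],[48,7],[50,0]]
[[3,20],[12,18],[28,20],[40,5],[41,20],[43,13],[46,5],[48,7],[50,0]]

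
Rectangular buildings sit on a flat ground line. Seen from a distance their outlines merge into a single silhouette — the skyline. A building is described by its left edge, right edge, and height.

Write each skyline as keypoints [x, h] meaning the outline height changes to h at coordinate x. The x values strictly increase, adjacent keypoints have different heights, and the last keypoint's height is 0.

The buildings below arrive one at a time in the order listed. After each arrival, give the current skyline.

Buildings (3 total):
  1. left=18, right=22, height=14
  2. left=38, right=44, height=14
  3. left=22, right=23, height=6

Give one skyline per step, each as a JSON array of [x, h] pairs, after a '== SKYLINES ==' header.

== SKYLINES ==
[[18,14],[22,0]]
[[18,14],[22,0],[38,14],[44,0]]
[[18,14],[22,6],[23,0],[38,14],[44,0]]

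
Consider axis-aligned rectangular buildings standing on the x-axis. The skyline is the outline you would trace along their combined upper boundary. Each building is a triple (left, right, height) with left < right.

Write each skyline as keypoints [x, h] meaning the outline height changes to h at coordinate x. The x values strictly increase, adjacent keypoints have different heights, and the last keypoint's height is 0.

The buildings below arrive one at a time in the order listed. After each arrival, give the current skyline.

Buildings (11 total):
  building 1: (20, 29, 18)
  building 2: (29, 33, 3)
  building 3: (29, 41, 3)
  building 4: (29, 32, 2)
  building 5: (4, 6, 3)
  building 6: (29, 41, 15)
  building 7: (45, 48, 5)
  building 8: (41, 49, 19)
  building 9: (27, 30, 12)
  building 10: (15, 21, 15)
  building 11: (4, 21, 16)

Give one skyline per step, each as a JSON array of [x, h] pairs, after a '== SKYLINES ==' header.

== SKYLINES ==
[[20,18],[29,0]]
[[20,18],[29,3],[33,0]]
[[20,18],[29,3],[41,0]]
[[20,18],[29,3],[41,0]]
[[4,3],[6,0],[20,18],[29,3],[41,0]]
[[4,3],[6,0],[20,18],[29,15],[41,0]]
[[4,3],[6,0],[20,18],[29,15],[41,0],[45,5],[48,0]]
[[4,3],[6,0],[20,18],[29,15],[41,19],[49,0]]
[[4,3],[6,0],[20,18],[29,15],[41,19],[49,0]]
[[4,3],[6,0],[15,15],[20,18],[29,15],[41,19],[49,0]]
[[4,16],[20,18],[29,15],[41,19],[49,0]]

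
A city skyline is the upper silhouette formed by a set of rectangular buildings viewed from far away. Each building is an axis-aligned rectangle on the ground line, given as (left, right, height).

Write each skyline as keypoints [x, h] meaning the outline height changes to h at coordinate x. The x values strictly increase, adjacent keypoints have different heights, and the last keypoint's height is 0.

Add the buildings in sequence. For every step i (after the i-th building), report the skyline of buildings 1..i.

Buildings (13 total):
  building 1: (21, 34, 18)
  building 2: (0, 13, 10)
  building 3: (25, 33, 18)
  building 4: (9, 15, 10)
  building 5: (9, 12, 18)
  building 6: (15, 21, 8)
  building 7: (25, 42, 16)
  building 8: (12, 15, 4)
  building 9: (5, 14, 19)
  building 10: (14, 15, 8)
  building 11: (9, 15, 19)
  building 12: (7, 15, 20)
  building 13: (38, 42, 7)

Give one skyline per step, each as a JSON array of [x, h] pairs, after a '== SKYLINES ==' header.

== SKYLINES ==
[[21,18],[34,0]]
[[0,10],[13,0],[21,18],[34,0]]
[[0,10],[13,0],[21,18],[34,0]]
[[0,10],[15,0],[21,18],[34,0]]
[[0,10],[9,18],[12,10],[15,0],[21,18],[34,0]]
[[0,10],[9,18],[12,10],[15,8],[21,18],[34,0]]
[[0,10],[9,18],[12,10],[15,8],[21,18],[34,16],[42,0]]
[[0,10],[9,18],[12,10],[15,8],[21,18],[34,16],[42,0]]
[[0,10],[5,19],[14,10],[15,8],[21,18],[34,16],[42,0]]
[[0,10],[5,19],[14,10],[15,8],[21,18],[34,16],[42,0]]
[[0,10],[5,19],[15,8],[21,18],[34,16],[42,0]]
[[0,10],[5,19],[7,20],[15,8],[21,18],[34,16],[42,0]]
[[0,10],[5,19],[7,20],[15,8],[21,18],[34,16],[42,0]]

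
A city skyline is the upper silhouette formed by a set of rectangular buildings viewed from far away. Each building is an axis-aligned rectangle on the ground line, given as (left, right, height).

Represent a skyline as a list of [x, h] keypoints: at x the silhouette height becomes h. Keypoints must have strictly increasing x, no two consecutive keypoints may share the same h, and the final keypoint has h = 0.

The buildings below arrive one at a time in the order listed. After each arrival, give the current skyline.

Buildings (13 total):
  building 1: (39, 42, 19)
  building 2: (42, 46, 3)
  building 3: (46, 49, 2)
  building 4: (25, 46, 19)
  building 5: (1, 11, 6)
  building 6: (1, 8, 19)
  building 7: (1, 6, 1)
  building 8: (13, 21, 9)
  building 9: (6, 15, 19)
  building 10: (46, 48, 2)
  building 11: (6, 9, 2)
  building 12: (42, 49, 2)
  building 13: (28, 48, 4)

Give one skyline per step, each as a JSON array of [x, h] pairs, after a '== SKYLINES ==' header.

== SKYLINES ==
[[39,19],[42,0]]
[[39,19],[42,3],[46,0]]
[[39,19],[42,3],[46,2],[49,0]]
[[25,19],[46,2],[49,0]]
[[1,6],[11,0],[25,19],[46,2],[49,0]]
[[1,19],[8,6],[11,0],[25,19],[46,2],[49,0]]
[[1,19],[8,6],[11,0],[25,19],[46,2],[49,0]]
[[1,19],[8,6],[11,0],[13,9],[21,0],[25,19],[46,2],[49,0]]
[[1,19],[15,9],[21,0],[25,19],[46,2],[49,0]]
[[1,19],[15,9],[21,0],[25,19],[46,2],[49,0]]
[[1,19],[15,9],[21,0],[25,19],[46,2],[49,0]]
[[1,19],[15,9],[21,0],[25,19],[46,2],[49,0]]
[[1,19],[15,9],[21,0],[25,19],[46,4],[48,2],[49,0]]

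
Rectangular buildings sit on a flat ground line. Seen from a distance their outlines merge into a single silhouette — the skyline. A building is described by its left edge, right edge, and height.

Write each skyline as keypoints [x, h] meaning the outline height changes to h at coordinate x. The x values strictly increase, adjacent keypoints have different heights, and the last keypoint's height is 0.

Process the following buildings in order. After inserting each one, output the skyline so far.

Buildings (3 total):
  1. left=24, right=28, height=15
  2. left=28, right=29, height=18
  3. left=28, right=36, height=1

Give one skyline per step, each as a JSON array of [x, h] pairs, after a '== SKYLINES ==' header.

== SKYLINES ==
[[24,15],[28,0]]
[[24,15],[28,18],[29,0]]
[[24,15],[28,18],[29,1],[36,0]]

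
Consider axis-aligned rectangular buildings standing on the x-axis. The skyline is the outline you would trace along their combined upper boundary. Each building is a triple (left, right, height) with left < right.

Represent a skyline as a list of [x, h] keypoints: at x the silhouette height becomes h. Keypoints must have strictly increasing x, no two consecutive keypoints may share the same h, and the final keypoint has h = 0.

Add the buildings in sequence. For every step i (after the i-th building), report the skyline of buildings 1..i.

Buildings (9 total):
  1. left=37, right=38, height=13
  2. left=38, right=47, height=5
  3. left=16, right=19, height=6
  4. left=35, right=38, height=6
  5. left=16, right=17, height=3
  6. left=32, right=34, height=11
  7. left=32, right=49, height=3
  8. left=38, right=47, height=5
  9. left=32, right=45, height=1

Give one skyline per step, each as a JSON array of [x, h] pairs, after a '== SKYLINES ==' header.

== SKYLINES ==
[[37,13],[38,0]]
[[37,13],[38,5],[47,0]]
[[16,6],[19,0],[37,13],[38,5],[47,0]]
[[16,6],[19,0],[35,6],[37,13],[38,5],[47,0]]
[[16,6],[19,0],[35,6],[37,13],[38,5],[47,0]]
[[16,6],[19,0],[32,11],[34,0],[35,6],[37,13],[38,5],[47,0]]
[[16,6],[19,0],[32,11],[34,3],[35,6],[37,13],[38,5],[47,3],[49,0]]
[[16,6],[19,0],[32,11],[34,3],[35,6],[37,13],[38,5],[47,3],[49,0]]
[[16,6],[19,0],[32,11],[34,3],[35,6],[37,13],[38,5],[47,3],[49,0]]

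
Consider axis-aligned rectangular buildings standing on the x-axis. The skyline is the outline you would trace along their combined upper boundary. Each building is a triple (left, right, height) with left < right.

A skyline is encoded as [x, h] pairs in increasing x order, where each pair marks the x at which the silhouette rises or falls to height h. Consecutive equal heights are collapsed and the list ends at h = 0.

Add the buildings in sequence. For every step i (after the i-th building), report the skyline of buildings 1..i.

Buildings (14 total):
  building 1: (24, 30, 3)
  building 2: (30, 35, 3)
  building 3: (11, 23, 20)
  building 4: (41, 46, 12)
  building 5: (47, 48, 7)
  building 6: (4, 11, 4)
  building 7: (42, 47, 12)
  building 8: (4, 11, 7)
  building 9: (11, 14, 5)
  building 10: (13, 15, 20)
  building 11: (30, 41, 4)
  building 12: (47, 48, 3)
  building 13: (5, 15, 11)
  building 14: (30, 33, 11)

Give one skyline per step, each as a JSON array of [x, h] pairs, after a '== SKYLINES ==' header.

== SKYLINES ==
[[24,3],[30,0]]
[[24,3],[35,0]]
[[11,20],[23,0],[24,3],[35,0]]
[[11,20],[23,0],[24,3],[35,0],[41,12],[46,0]]
[[11,20],[23,0],[24,3],[35,0],[41,12],[46,0],[47,7],[48,0]]
[[4,4],[11,20],[23,0],[24,3],[35,0],[41,12],[46,0],[47,7],[48,0]]
[[4,4],[11,20],[23,0],[24,3],[35,0],[41,12],[47,7],[48,0]]
[[4,7],[11,20],[23,0],[24,3],[35,0],[41,12],[47,7],[48,0]]
[[4,7],[11,20],[23,0],[24,3],[35,0],[41,12],[47,7],[48,0]]
[[4,7],[11,20],[23,0],[24,3],[35,0],[41,12],[47,7],[48,0]]
[[4,7],[11,20],[23,0],[24,3],[30,4],[41,12],[47,7],[48,0]]
[[4,7],[11,20],[23,0],[24,3],[30,4],[41,12],[47,7],[48,0]]
[[4,7],[5,11],[11,20],[23,0],[24,3],[30,4],[41,12],[47,7],[48,0]]
[[4,7],[5,11],[11,20],[23,0],[24,3],[30,11],[33,4],[41,12],[47,7],[48,0]]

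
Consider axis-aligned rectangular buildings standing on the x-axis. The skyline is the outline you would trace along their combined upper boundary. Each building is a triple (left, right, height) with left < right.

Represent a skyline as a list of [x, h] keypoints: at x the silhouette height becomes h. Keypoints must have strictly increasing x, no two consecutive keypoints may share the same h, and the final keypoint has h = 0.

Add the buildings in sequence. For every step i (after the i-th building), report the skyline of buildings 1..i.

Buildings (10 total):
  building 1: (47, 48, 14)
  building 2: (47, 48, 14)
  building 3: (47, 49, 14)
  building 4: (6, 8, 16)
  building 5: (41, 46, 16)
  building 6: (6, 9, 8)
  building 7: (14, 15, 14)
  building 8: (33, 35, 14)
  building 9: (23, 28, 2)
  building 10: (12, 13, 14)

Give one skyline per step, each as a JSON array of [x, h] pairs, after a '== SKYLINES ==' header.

== SKYLINES ==
[[47,14],[48,0]]
[[47,14],[48,0]]
[[47,14],[49,0]]
[[6,16],[8,0],[47,14],[49,0]]
[[6,16],[8,0],[41,16],[46,0],[47,14],[49,0]]
[[6,16],[8,8],[9,0],[41,16],[46,0],[47,14],[49,0]]
[[6,16],[8,8],[9,0],[14,14],[15,0],[41,16],[46,0],[47,14],[49,0]]
[[6,16],[8,8],[9,0],[14,14],[15,0],[33,14],[35,0],[41,16],[46,0],[47,14],[49,0]]
[[6,16],[8,8],[9,0],[14,14],[15,0],[23,2],[28,0],[33,14],[35,0],[41,16],[46,0],[47,14],[49,0]]
[[6,16],[8,8],[9,0],[12,14],[13,0],[14,14],[15,0],[23,2],[28,0],[33,14],[35,0],[41,16],[46,0],[47,14],[49,0]]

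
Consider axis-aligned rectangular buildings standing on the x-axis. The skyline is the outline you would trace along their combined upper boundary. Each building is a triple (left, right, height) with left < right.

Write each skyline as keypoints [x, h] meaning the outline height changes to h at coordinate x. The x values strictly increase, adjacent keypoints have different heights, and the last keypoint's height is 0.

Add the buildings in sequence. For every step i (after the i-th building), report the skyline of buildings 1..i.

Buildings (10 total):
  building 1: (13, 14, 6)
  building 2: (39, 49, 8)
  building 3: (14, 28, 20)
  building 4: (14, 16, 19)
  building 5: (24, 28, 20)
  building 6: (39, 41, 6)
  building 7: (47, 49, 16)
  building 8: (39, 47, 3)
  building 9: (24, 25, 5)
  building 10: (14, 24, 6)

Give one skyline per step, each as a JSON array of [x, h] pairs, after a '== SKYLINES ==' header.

== SKYLINES ==
[[13,6],[14,0]]
[[13,6],[14,0],[39,8],[49,0]]
[[13,6],[14,20],[28,0],[39,8],[49,0]]
[[13,6],[14,20],[28,0],[39,8],[49,0]]
[[13,6],[14,20],[28,0],[39,8],[49,0]]
[[13,6],[14,20],[28,0],[39,8],[49,0]]
[[13,6],[14,20],[28,0],[39,8],[47,16],[49,0]]
[[13,6],[14,20],[28,0],[39,8],[47,16],[49,0]]
[[13,6],[14,20],[28,0],[39,8],[47,16],[49,0]]
[[13,6],[14,20],[28,0],[39,8],[47,16],[49,0]]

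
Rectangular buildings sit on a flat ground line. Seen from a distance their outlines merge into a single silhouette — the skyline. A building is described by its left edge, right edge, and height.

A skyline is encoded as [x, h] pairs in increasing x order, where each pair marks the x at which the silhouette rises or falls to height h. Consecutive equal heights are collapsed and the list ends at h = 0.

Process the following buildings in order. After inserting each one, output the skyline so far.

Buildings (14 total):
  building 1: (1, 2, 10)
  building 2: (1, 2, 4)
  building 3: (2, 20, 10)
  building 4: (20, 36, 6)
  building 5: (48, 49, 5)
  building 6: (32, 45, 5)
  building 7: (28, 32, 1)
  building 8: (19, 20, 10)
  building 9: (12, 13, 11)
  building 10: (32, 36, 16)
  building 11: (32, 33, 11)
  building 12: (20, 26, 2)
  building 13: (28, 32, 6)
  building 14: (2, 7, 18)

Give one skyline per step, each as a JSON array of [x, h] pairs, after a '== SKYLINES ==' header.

== SKYLINES ==
[[1,10],[2,0]]
[[1,10],[2,0]]
[[1,10],[20,0]]
[[1,10],[20,6],[36,0]]
[[1,10],[20,6],[36,0],[48,5],[49,0]]
[[1,10],[20,6],[36,5],[45,0],[48,5],[49,0]]
[[1,10],[20,6],[36,5],[45,0],[48,5],[49,0]]
[[1,10],[20,6],[36,5],[45,0],[48,5],[49,0]]
[[1,10],[12,11],[13,10],[20,6],[36,5],[45,0],[48,5],[49,0]]
[[1,10],[12,11],[13,10],[20,6],[32,16],[36,5],[45,0],[48,5],[49,0]]
[[1,10],[12,11],[13,10],[20,6],[32,16],[36,5],[45,0],[48,5],[49,0]]
[[1,10],[12,11],[13,10],[20,6],[32,16],[36,5],[45,0],[48,5],[49,0]]
[[1,10],[12,11],[13,10],[20,6],[32,16],[36,5],[45,0],[48,5],[49,0]]
[[1,10],[2,18],[7,10],[12,11],[13,10],[20,6],[32,16],[36,5],[45,0],[48,5],[49,0]]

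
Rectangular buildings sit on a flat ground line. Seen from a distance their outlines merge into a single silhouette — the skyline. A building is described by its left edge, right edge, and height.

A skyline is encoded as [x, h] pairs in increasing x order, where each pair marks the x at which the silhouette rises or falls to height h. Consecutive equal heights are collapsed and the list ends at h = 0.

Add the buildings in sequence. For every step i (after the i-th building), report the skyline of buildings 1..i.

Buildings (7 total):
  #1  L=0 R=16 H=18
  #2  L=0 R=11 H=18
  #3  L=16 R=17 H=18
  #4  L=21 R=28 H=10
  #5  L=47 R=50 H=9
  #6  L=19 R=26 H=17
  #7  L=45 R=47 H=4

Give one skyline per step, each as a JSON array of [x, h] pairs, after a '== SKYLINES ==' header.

== SKYLINES ==
[[0,18],[16,0]]
[[0,18],[16,0]]
[[0,18],[17,0]]
[[0,18],[17,0],[21,10],[28,0]]
[[0,18],[17,0],[21,10],[28,0],[47,9],[50,0]]
[[0,18],[17,0],[19,17],[26,10],[28,0],[47,9],[50,0]]
[[0,18],[17,0],[19,17],[26,10],[28,0],[45,4],[47,9],[50,0]]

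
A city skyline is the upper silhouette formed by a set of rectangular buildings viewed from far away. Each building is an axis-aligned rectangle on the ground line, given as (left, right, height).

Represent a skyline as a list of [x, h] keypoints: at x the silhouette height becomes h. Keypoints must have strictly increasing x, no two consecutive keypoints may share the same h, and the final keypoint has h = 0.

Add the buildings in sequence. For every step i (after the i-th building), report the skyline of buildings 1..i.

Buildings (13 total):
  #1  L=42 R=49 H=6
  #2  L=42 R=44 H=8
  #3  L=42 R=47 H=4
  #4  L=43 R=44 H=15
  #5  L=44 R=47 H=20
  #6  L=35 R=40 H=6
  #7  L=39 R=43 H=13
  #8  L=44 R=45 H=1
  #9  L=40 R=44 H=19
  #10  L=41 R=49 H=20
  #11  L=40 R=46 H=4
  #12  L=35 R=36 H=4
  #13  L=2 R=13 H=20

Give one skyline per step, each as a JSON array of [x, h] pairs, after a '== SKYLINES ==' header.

== SKYLINES ==
[[42,6],[49,0]]
[[42,8],[44,6],[49,0]]
[[42,8],[44,6],[49,0]]
[[42,8],[43,15],[44,6],[49,0]]
[[42,8],[43,15],[44,20],[47,6],[49,0]]
[[35,6],[40,0],[42,8],[43,15],[44,20],[47,6],[49,0]]
[[35,6],[39,13],[43,15],[44,20],[47,6],[49,0]]
[[35,6],[39,13],[43,15],[44,20],[47,6],[49,0]]
[[35,6],[39,13],[40,19],[44,20],[47,6],[49,0]]
[[35,6],[39,13],[40,19],[41,20],[49,0]]
[[35,6],[39,13],[40,19],[41,20],[49,0]]
[[35,6],[39,13],[40,19],[41,20],[49,0]]
[[2,20],[13,0],[35,6],[39,13],[40,19],[41,20],[49,0]]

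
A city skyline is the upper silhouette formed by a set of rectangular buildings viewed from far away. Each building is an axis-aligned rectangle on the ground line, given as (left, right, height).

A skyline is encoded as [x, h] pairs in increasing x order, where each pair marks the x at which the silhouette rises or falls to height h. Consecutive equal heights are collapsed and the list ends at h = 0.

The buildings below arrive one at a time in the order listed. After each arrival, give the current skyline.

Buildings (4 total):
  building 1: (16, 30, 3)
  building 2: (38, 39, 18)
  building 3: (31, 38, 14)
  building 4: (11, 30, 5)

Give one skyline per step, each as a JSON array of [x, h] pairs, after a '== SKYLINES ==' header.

== SKYLINES ==
[[16,3],[30,0]]
[[16,3],[30,0],[38,18],[39,0]]
[[16,3],[30,0],[31,14],[38,18],[39,0]]
[[11,5],[30,0],[31,14],[38,18],[39,0]]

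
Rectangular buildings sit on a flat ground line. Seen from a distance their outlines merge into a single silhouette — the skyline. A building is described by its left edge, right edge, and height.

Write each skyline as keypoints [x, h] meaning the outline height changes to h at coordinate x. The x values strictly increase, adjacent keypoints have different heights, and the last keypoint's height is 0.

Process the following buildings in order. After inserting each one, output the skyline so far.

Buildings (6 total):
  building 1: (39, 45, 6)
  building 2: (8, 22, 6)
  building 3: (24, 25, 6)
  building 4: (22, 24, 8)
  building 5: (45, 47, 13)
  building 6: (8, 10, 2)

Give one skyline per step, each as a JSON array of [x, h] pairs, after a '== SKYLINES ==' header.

== SKYLINES ==
[[39,6],[45,0]]
[[8,6],[22,0],[39,6],[45,0]]
[[8,6],[22,0],[24,6],[25,0],[39,6],[45,0]]
[[8,6],[22,8],[24,6],[25,0],[39,6],[45,0]]
[[8,6],[22,8],[24,6],[25,0],[39,6],[45,13],[47,0]]
[[8,6],[22,8],[24,6],[25,0],[39,6],[45,13],[47,0]]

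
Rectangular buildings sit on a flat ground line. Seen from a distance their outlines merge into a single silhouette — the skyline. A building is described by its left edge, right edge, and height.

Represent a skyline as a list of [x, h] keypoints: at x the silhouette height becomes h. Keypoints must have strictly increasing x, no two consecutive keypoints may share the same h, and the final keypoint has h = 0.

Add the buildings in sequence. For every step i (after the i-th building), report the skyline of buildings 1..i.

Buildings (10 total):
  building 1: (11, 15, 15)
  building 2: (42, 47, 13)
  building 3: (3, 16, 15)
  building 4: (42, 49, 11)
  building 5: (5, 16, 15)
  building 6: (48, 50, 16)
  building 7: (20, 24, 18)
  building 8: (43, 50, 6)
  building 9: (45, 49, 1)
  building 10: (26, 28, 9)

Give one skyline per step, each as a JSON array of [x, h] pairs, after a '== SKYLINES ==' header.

== SKYLINES ==
[[11,15],[15,0]]
[[11,15],[15,0],[42,13],[47,0]]
[[3,15],[16,0],[42,13],[47,0]]
[[3,15],[16,0],[42,13],[47,11],[49,0]]
[[3,15],[16,0],[42,13],[47,11],[49,0]]
[[3,15],[16,0],[42,13],[47,11],[48,16],[50,0]]
[[3,15],[16,0],[20,18],[24,0],[42,13],[47,11],[48,16],[50,0]]
[[3,15],[16,0],[20,18],[24,0],[42,13],[47,11],[48,16],[50,0]]
[[3,15],[16,0],[20,18],[24,0],[42,13],[47,11],[48,16],[50,0]]
[[3,15],[16,0],[20,18],[24,0],[26,9],[28,0],[42,13],[47,11],[48,16],[50,0]]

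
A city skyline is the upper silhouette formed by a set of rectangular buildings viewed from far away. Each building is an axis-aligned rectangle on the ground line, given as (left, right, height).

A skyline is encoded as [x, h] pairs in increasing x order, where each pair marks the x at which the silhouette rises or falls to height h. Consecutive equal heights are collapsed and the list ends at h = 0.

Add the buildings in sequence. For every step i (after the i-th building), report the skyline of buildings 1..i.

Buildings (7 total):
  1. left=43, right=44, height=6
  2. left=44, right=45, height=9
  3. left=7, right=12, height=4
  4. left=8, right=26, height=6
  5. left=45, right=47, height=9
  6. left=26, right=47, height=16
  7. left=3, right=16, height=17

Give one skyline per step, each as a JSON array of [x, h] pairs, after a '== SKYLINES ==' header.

== SKYLINES ==
[[43,6],[44,0]]
[[43,6],[44,9],[45,0]]
[[7,4],[12,0],[43,6],[44,9],[45,0]]
[[7,4],[8,6],[26,0],[43,6],[44,9],[45,0]]
[[7,4],[8,6],[26,0],[43,6],[44,9],[47,0]]
[[7,4],[8,6],[26,16],[47,0]]
[[3,17],[16,6],[26,16],[47,0]]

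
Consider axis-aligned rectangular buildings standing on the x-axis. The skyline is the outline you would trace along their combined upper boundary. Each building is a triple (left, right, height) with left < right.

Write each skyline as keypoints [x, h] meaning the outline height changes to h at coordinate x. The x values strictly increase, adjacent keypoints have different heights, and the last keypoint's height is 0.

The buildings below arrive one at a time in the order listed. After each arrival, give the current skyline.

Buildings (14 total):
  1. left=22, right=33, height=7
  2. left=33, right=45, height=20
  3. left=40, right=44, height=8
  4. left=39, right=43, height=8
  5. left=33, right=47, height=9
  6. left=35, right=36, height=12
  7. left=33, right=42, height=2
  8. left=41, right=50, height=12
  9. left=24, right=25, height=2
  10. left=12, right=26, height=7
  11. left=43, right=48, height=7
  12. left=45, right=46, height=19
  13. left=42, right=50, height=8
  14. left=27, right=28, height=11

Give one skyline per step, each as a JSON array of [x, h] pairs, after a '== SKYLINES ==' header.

== SKYLINES ==
[[22,7],[33,0]]
[[22,7],[33,20],[45,0]]
[[22,7],[33,20],[45,0]]
[[22,7],[33,20],[45,0]]
[[22,7],[33,20],[45,9],[47,0]]
[[22,7],[33,20],[45,9],[47,0]]
[[22,7],[33,20],[45,9],[47,0]]
[[22,7],[33,20],[45,12],[50,0]]
[[22,7],[33,20],[45,12],[50,0]]
[[12,7],[33,20],[45,12],[50,0]]
[[12,7],[33,20],[45,12],[50,0]]
[[12,7],[33,20],[45,19],[46,12],[50,0]]
[[12,7],[33,20],[45,19],[46,12],[50,0]]
[[12,7],[27,11],[28,7],[33,20],[45,19],[46,12],[50,0]]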